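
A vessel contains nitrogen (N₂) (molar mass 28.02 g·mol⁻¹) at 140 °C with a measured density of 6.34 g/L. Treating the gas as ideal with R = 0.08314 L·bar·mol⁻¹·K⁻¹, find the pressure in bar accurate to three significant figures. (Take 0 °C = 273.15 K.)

ρ = PM/(RT) ⇒ P = ρRT/M = (6.34 × 0.08314 × 413.1) / 28.02

P ≈ 7.77 bar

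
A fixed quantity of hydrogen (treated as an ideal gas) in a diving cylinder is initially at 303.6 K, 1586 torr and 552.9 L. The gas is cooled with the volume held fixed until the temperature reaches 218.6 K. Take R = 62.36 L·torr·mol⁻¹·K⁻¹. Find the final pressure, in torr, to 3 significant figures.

P₂ ≈ 1.14e+03 torr

Isochoric, so P/T is constant: V₂ = V₁; P₂ = P₁·(T₂/T₁) = 1142 torr.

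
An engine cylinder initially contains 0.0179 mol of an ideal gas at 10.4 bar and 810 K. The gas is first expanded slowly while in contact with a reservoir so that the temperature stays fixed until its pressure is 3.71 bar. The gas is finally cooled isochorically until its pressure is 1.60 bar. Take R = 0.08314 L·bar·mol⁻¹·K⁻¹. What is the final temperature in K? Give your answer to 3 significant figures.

From PV = nRT: V₁ = nRT₁/P₁ = 0.1159 L.
Isothermal, so P V is constant: T₂ = T₁; V₂ = V₁·(P₁/P₂) = 0.3249 L.
V constant ⇒ P ∝ T: V₃ = V₂; T₃ = T₂·(P₃/P₂) = 349.3 K.

T₃ ≈ 349 K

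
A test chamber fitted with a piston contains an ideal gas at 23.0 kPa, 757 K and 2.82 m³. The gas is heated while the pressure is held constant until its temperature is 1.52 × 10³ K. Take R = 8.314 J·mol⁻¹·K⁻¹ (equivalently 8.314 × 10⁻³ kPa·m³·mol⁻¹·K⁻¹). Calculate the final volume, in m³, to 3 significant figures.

V₂ ≈ 5.66 m³

P constant ⇒ V ∝ T: P₂ = P₁; V₂ = V₁·(T₂/T₁) = 5.662 m³.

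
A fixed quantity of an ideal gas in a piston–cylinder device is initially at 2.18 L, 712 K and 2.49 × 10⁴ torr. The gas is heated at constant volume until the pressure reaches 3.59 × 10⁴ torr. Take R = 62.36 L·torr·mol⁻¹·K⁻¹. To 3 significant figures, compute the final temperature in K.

T₂ ≈ 1.03e+03 K

V constant ⇒ P ∝ T: V₂ = V₁; T₂ = T₁·(P₂/P₁) = 1027 K.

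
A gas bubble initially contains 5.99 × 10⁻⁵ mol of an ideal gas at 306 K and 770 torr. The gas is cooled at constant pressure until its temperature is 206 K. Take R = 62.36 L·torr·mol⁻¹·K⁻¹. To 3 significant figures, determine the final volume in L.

From PV = nRT: V₁ = nRT₁/P₁ = 0.001484 L.
P constant ⇒ V ∝ T: P₂ = P₁; V₂ = V₁·(T₂/T₁) = 0.0009993 L.

V₂ ≈ 0.000999 L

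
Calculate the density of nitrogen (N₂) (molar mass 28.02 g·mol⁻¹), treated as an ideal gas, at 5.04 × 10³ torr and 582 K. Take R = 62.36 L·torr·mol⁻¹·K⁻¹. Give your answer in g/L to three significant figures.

ρ ≈ 3.89 g/L

ρ = PM/(RT) = (5.04e+03 × 28.02) / (62.36 × 582.0)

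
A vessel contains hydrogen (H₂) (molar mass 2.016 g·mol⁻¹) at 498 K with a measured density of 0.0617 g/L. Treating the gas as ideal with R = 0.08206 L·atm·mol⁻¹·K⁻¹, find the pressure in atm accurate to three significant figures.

P ≈ 1.25 atm

ρ = PM/(RT) ⇒ P = ρRT/M = (0.0617 × 0.08206 × 498.0) / 2.016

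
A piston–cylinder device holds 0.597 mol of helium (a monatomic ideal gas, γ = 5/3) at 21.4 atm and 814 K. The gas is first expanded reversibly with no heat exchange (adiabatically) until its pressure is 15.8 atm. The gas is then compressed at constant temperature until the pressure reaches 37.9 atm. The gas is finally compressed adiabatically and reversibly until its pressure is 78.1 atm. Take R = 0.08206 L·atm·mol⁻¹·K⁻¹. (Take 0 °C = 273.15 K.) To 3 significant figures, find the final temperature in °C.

T₄ ≈ 690 °C

From PV = nRT: V₁ = nRT₁/P₁ = 1.863 L.
Reversible adiabatic, γ = 5/3: T₂ = T₁·(P₂/P₁)^((γ−1)/γ) = 721.0 K; V₂ = V₁·(P₁/P₂)^(1/γ) = 2.235 L.
Isothermal, so P V is constant: T₃ = T₂; V₃ = V₂·(P₂/P₃) = 0.9319 L.
Adiabatic (γ = 5/3), T V^(γ−1) and P V^γ constant: T₄ = T₃·(P₄/P₃)^((γ−1)/γ) = 962.8 K; V₄ = V₃·(P₃/P₄)^(1/γ) = 0.6039 L.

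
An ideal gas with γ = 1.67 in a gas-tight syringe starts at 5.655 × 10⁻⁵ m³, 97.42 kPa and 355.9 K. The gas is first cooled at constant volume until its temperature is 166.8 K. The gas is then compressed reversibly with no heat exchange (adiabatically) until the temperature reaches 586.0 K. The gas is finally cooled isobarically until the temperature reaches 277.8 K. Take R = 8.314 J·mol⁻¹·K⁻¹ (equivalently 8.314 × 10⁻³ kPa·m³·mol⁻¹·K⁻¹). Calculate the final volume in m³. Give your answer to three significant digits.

V constant ⇒ P ∝ T: V₂ = V₁; P₂ = P₁·(T₂/T₁) = 45.66 kPa.
Reversible adiabatic, γ = 1.67: P₃ = P₂·(T₃/T₂)^(γ/(γ−1)) = 1046 kPa; V₃ = V₂·(T₂/T₃)^(1/(γ−1)) = 8.669e-06 m³.
P constant ⇒ V ∝ T: P₄ = P₃; V₄ = V₃·(T₄/T₃) = 4.109e-06 m³.

V₄ ≈ 4.11e-06 m³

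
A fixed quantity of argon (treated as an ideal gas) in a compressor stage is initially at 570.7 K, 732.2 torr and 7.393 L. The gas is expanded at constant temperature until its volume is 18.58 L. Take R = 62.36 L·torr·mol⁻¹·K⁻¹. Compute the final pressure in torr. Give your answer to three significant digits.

P₂ ≈ 291 torr

T constant ⇒ Boyle's law P V = const: T₂ = T₁; P₂ = P₁·(V₁/V₂) = 291.3 torr.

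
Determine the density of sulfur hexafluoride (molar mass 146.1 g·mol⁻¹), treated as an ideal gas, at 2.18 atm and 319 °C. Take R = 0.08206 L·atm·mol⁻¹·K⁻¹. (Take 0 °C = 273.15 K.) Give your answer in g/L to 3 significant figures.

ρ = PM/(RT) = (2.18 × 146.1) / (0.08206 × 592.1)

ρ ≈ 6.55 g/L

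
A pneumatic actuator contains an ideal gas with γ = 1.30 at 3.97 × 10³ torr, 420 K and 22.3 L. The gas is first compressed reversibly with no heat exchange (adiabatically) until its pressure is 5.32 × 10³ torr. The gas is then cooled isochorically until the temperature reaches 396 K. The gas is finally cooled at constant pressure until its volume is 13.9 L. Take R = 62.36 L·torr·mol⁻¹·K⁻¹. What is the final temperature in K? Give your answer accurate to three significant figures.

T₄ ≈ 309 K

Adiabatic (γ = 1.30), T V^(γ−1) and P V^γ constant: T₂ = T₁·(P₂/P₁)^((γ−1)/γ) = 449.4 K; V₂ = V₁·(P₁/P₂)^(1/γ) = 17.80 L.
V constant ⇒ P ∝ T: V₃ = V₂; P₃ = P₂·(T₃/T₂) = 4688 torr.
P constant ⇒ V ∝ T: P₄ = P₃; T₄ = T₃·(V₄/V₃) = 309.2 K.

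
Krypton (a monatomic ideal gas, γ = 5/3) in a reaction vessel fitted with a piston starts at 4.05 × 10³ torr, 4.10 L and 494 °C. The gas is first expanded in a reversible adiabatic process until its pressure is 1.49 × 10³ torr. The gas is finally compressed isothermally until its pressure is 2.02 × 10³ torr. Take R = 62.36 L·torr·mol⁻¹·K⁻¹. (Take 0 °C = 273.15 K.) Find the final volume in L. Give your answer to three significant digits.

Convert: T₁ = 767.1 K.
Adiabatic (γ = 5/3), T V^(γ−1) and P V^γ constant: T₂ = T₁·(P₂/P₁)^((γ−1)/γ) = 514.2 K; V₂ = V₁·(P₁/P₂)^(1/γ) = 7.470 L.
T constant ⇒ Boyle's law P V = const: T₃ = T₂; V₃ = V₂·(P₂/P₃) = 5.510 L.

V₃ ≈ 5.51 L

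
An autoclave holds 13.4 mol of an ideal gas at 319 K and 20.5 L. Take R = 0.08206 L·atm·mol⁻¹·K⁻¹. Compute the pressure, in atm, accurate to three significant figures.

P ≈ 17.1 atm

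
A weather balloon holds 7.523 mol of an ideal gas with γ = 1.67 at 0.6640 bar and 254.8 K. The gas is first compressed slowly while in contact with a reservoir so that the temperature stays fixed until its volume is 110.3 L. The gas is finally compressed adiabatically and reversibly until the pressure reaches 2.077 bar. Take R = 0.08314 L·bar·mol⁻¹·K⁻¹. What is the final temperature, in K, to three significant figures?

From PV = nRT: V₁ = nRT₁/P₁ = 240.0 L.
Isothermal, so P V is constant: T₂ = T₁; P₂ = P₁·(V₁/V₂) = 1.445 bar.
Reversible adiabatic, γ = 1.67: T₃ = T₂·(P₃/P₂)^((γ−1)/γ) = 294.7 K; V₃ = V₂·(P₂/P₃)^(1/γ) = 88.76 L.

T₃ ≈ 295 K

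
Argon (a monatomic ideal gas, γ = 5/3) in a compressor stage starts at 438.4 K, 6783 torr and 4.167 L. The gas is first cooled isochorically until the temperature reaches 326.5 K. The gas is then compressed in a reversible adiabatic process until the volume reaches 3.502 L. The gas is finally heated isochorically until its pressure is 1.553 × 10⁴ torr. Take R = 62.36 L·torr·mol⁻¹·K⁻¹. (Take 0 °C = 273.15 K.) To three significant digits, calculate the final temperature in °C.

T₄ ≈ 570 °C

Isochoric, so P/T is constant: V₂ = V₁; P₂ = P₁·(T₂/T₁) = 5052 torr.
Adiabatic (γ = 5/3), T V^(γ−1) and P V^γ constant: T₃ = T₂·(V₂/V₃)^(γ−1) = 366.6 K; P₃ = P₂·(V₂/V₃)^γ = 6750 torr.
V constant ⇒ P ∝ T: V₄ = V₃; T₄ = T₃·(P₄/P₃) = 843.6 K.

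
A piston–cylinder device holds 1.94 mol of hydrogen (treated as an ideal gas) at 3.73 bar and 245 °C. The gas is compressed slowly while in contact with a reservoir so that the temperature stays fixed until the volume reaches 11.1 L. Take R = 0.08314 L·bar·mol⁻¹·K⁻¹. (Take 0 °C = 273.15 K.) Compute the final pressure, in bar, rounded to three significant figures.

Convert: T₁ = 518.1 K.
From PV = nRT: V₁ = nRT₁/P₁ = 22.41 L.
Isothermal, so P V is constant: T₂ = T₁; P₂ = P₁·(V₁/V₂) = 7.529 bar.

P₂ ≈ 7.53 bar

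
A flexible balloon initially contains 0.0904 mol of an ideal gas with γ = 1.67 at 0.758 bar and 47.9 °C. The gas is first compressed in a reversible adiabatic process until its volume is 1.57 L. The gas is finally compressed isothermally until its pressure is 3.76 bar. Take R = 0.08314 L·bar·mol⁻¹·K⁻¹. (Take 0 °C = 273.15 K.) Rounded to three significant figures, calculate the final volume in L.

V₃ ≈ 1.03 L

Convert: T₁ = 321.0 K.
From PV = nRT: V₁ = nRT₁/P₁ = 3.183 L.
Adiabatic (γ = 1.67), T V^(γ−1) and P V^γ constant: T₂ = T₁·(V₁/V₂)^(γ−1) = 515.5 K; P₂ = P₁·(V₁/V₂)^γ = 2.468 bar.
Isothermal, so P V is constant: T₃ = T₂; V₃ = V₂·(P₂/P₃) = 1.030 L.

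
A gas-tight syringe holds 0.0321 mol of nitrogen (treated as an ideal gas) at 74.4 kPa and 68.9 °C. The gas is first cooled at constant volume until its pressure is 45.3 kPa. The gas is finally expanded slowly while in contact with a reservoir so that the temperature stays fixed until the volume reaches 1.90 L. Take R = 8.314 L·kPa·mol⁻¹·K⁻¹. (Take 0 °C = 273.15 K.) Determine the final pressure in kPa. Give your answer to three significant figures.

Convert: T₁ = 342.0 K.
From PV = nRT: V₁ = nRT₁/P₁ = 1.227 L.
V constant ⇒ P ∝ T: V₂ = V₁; T₂ = T₁·(P₂/P₁) = 208.3 K.
Isothermal, so P V is constant: T₃ = T₂; P₃ = P₂·(V₂/V₃) = 29.25 kPa.

P₃ ≈ 29.3 kPa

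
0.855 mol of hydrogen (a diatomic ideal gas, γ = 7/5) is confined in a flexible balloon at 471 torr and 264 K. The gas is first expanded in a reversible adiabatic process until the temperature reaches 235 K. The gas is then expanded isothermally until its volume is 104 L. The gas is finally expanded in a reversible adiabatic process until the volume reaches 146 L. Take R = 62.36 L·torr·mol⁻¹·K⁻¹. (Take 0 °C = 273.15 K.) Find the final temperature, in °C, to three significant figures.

From PV = nRT: V₁ = nRT₁/P₁ = 29.89 L.
Reversible adiabatic, γ = 7/5: P₂ = P₁·(T₂/T₁)^(γ/(γ−1)) = 313.4 torr; V₂ = V₁·(T₁/T₂)^(1/(γ−1)) = 39.98 L.
T constant ⇒ Boyle's law P V = const: T₃ = T₂; P₃ = P₂·(V₂/V₃) = 120.5 torr.
Adiabatic (γ = 7/5), T V^(γ−1) and P V^γ constant: T₄ = T₃·(V₃/V₄)^(γ−1) = 205.2 K; P₄ = P₃·(V₃/V₄)^γ = 74.93 torr.

T₄ ≈ -68.0 °C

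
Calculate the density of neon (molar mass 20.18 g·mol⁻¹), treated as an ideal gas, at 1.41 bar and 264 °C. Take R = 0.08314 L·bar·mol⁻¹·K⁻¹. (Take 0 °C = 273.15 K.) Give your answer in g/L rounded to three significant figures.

ρ = PM/(RT) = (1.41 × 20.18) / (0.08314 × 537.1)

ρ ≈ 0.637 g/L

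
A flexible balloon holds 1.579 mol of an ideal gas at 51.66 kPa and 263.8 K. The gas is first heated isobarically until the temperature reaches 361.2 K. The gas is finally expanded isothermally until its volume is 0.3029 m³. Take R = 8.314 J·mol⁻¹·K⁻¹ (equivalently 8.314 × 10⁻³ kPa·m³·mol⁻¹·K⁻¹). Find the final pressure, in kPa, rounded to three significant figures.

From PV = nRT: V₁ = nRT₁/P₁ = 0.06704 m³.
Isobaric, so V/T is constant: P₂ = P₁; V₂ = V₁·(T₂/T₁) = 0.09179 m³.
T constant ⇒ Boyle's law P V = const: T₃ = T₂; P₃ = P₂·(V₂/V₃) = 15.65 kPa.

P₃ ≈ 15.7 kPa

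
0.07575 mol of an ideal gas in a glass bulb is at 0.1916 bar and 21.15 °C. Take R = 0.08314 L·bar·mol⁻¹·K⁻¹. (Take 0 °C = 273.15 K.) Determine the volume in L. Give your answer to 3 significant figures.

V ≈ 9.67 L

Convert: T = 294.30 K.
PV = nRT ⇒ V = nRT/P = (0.07575 × 0.08314 × 294.30) / 0.1916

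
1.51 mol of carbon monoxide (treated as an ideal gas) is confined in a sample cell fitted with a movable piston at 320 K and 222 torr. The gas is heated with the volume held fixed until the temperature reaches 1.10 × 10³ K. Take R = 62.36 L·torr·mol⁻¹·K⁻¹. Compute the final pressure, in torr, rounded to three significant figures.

P₂ ≈ 763 torr

From PV = nRT: V₁ = nRT₁/P₁ = 135.7 L.
Isochoric, so P/T is constant: V₂ = V₁; P₂ = P₁·(T₂/T₁) = 763.1 torr.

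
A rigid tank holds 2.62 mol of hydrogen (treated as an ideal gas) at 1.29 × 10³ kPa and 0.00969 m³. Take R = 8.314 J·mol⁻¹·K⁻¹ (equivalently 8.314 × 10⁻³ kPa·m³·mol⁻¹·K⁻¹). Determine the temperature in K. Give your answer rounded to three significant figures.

T ≈ 574 K

PV = nRT ⇒ T = PV/(nR) = (1.29e+03 × 0.00969) / (2.62 × 8.314 × 10⁻³)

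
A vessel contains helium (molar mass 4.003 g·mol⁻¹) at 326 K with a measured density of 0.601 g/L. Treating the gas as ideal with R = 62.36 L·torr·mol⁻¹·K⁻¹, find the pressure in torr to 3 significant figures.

ρ = PM/(RT) ⇒ P = ρRT/M = (0.601 × 62.36 × 326.0) / 4.003

P ≈ 3.05e+03 torr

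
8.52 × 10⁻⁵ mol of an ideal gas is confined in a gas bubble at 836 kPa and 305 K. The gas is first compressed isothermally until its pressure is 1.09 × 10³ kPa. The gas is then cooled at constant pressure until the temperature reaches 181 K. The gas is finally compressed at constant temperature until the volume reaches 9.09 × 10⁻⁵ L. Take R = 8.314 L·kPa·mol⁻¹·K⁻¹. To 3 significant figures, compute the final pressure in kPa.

P₄ ≈ 1.41e+03 kPa

From PV = nRT: V₁ = nRT₁/P₁ = 0.0002584 L.
Isothermal, so P V is constant: T₂ = T₁; V₂ = V₁·(P₁/P₂) = 0.0001982 L.
Isobaric, so V/T is constant: P₃ = P₂; V₃ = V₂·(T₃/T₂) = 0.0001176 L.
Isothermal, so P V is constant: T₄ = T₃; P₄ = P₃·(V₃/V₄) = 1410 kPa.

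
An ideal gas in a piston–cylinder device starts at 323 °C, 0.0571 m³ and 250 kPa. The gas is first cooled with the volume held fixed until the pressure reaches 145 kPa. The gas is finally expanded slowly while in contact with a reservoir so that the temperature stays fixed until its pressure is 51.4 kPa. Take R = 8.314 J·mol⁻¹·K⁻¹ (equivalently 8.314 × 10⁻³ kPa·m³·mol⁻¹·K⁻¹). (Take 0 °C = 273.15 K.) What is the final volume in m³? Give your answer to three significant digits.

Convert: T₁ = 596.1 K.
V constant ⇒ P ∝ T: V₂ = V₁; T₂ = T₁·(P₂/P₁) = 345.8 K.
Isothermal, so P V is constant: T₃ = T₂; V₃ = V₂·(P₂/P₃) = 0.1611 m³.

V₃ ≈ 0.161 m³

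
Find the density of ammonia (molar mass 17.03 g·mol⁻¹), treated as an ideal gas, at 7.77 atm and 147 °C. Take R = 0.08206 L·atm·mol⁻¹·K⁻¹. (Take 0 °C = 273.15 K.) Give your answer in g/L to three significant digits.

ρ = PM/(RT) = (7.77 × 17.03) / (0.08206 × 420.1)

ρ ≈ 3.84 g/L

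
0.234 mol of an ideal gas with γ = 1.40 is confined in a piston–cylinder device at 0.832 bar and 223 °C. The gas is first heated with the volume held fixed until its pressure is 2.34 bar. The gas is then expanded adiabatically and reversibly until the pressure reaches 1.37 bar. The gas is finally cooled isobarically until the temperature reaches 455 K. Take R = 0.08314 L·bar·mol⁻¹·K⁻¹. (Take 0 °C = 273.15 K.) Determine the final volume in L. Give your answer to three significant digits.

Convert: T₁ = 496.1 K.
From PV = nRT: V₁ = nRT₁/P₁ = 11.60 L.
V constant ⇒ P ∝ T: V₂ = V₁; T₂ = T₁·(P₂/P₁) = 1395 K.
Reversible adiabatic, γ = 1.40: T₃ = T₂·(P₃/P₂)^((γ−1)/γ) = 1198 K; V₃ = V₂·(P₂/P₃)^(1/γ) = 17.01 L.
P constant ⇒ V ∝ T: P₄ = P₃; V₄ = V₃·(T₄/T₃) = 6.461 L.

V₄ ≈ 6.46 L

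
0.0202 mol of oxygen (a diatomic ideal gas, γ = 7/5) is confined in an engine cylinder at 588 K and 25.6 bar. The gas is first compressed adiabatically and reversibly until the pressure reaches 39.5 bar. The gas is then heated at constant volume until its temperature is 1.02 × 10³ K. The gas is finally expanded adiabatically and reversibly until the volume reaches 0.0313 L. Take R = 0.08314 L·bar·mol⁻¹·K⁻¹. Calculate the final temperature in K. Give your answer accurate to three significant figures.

From PV = nRT: V₁ = nRT₁/P₁ = 0.03857 L.
Adiabatic (γ = 7/5), T V^(γ−1) and P V^γ constant: T₂ = T₁·(P₂/P₁)^((γ−1)/γ) = 665.6 K; V₂ = V₁·(P₁/P₂)^(1/γ) = 0.02830 L.
V constant ⇒ P ∝ T: V₃ = V₂; P₃ = P₂·(T₃/T₂) = 60.53 bar.
Reversible adiabatic, γ = 7/5: T₄ = T₃·(V₃/V₄)^(γ−1) = 979.7 K; P₄ = P₃·(V₃/V₄)^γ = 52.57 bar.

T₄ ≈ 980 K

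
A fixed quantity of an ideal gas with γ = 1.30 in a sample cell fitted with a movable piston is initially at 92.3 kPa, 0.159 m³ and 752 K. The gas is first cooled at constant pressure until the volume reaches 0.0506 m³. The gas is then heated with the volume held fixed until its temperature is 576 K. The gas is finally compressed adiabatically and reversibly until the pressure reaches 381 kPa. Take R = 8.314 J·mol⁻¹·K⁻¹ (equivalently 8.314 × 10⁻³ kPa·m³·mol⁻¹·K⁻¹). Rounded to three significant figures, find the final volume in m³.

V₄ ≈ 0.0334 m³

P constant ⇒ V ∝ T: P₂ = P₁; T₂ = T₁·(V₂/V₁) = 239.3 K.
V constant ⇒ P ∝ T: V₃ = V₂; P₃ = P₂·(T₃/T₂) = 222.2 kPa.
Reversible adiabatic, γ = 1.30: T₄ = T₃·(P₄/P₃)^((γ−1)/γ) = 652.4 K; V₄ = V₃·(P₃/P₄)^(1/γ) = 0.03341 m³.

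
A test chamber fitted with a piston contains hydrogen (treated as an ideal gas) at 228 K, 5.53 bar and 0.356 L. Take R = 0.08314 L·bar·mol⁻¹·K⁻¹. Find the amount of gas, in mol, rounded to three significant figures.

n ≈ 0.104 mol

PV = nRT ⇒ n = PV/(RT) = (5.53 × 0.356) / (0.08314 × 228)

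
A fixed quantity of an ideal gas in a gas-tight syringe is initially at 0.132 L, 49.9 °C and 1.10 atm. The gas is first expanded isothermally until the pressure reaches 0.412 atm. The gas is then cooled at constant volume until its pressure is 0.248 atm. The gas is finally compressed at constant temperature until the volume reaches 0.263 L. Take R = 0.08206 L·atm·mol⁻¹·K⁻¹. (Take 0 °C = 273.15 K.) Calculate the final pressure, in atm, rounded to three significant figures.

P₄ ≈ 0.332 atm

Convert: T₁ = 323.0 K.
T constant ⇒ Boyle's law P V = const: T₂ = T₁; V₂ = V₁·(P₁/P₂) = 0.3524 L.
Isochoric, so P/T is constant: V₃ = V₂; T₃ = T₂·(P₃/P₂) = 194.5 K.
T constant ⇒ Boyle's law P V = const: T₄ = T₃; P₄ = P₃·(V₃/V₄) = 0.3323 atm.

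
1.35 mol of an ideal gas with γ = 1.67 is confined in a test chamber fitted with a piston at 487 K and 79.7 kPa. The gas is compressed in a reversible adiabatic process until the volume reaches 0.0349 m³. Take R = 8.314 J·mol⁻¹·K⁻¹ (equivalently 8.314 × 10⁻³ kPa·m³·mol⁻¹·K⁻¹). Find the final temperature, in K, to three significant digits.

T₂ ≈ 766 K

From PV = nRT: V₁ = nRT₁/P₁ = 0.06858 m³.
Adiabatic (γ = 1.67), T V^(γ−1) and P V^γ constant: T₂ = T₁·(V₁/V₂)^(γ−1) = 765.8 K; P₂ = P₁·(V₁/V₂)^γ = 246.3 kPa.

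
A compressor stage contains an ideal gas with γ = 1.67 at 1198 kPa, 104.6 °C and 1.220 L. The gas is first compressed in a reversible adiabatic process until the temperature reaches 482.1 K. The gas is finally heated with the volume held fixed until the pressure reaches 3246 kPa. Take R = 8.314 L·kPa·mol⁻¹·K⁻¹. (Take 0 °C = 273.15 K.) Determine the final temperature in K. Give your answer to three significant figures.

T₃ ≈ 711 K

Convert: T₁ = 377.8 K.
Adiabatic (γ = 1.67), T V^(γ−1) and P V^γ constant: P₂ = P₁·(T₂/T₁)^(γ/(γ−1)) = 2200 kPa; V₂ = V₁·(T₁/T₂)^(1/(γ−1)) = 0.8477 L.
Isochoric, so P/T is constant: V₃ = V₂; T₃ = T₂·(P₃/P₂) = 711.2 K.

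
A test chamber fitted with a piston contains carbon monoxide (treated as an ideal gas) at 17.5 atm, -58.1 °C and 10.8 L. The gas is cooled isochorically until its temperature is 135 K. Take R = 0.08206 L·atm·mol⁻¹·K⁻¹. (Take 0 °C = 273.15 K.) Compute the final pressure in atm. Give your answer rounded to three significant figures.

Convert: T₁ = 215.0 K.
V constant ⇒ P ∝ T: V₂ = V₁; P₂ = P₁·(T₂/T₁) = 10.99 atm.

P₂ ≈ 11.0 atm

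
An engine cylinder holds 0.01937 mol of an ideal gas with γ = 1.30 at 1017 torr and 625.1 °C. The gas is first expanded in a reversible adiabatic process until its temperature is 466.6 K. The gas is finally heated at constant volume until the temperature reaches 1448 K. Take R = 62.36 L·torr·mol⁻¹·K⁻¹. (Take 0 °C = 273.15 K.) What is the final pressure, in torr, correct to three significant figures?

Convert: T₁ = 898.2 K.
From PV = nRT: V₁ = nRT₁/P₁ = 1.067 L.
Reversible adiabatic, γ = 1.30: P₂ = P₁·(T₂/T₁)^(γ/(γ−1)) = 59.52 torr; V₂ = V₁·(T₁/T₂)^(1/(γ−1)) = 9.469 L.
V constant ⇒ P ∝ T: V₃ = V₂; P₃ = P₂·(T₃/T₂) = 184.7 torr.

P₃ ≈ 185 torr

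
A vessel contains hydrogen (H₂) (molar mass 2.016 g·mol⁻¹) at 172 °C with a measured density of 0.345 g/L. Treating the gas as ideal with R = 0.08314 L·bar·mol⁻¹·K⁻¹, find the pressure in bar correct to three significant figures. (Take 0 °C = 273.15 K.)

P ≈ 6.33 bar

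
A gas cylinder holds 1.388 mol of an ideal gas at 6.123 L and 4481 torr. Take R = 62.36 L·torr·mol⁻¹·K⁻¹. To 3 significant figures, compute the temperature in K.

T ≈ 317 K

PV = nRT ⇒ T = PV/(nR) = (4481 × 6.123) / (1.388 × 62.36)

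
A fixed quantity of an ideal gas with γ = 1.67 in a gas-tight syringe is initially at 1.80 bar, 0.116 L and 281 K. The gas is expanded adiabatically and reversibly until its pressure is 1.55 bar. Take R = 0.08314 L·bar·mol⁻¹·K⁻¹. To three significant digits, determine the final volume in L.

V₂ ≈ 0.127 L

Reversible adiabatic, γ = 1.67: T₂ = T₁·(P₂/P₁)^((γ−1)/γ) = 264.6 K; V₂ = V₁·(P₁/P₂)^(1/γ) = 0.1269 L.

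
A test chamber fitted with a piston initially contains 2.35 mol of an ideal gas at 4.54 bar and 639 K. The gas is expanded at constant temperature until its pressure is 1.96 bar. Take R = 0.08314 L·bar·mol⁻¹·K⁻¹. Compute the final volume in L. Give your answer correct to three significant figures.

From PV = nRT: V₁ = nRT₁/P₁ = 27.50 L.
T constant ⇒ Boyle's law P V = const: T₂ = T₁; V₂ = V₁·(P₁/P₂) = 63.70 L.

V₂ ≈ 63.7 L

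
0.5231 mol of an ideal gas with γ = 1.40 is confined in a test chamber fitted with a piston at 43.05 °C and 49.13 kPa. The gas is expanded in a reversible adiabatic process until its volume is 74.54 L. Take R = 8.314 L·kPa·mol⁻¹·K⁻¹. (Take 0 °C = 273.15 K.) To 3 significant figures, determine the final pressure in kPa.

P₂ ≈ 12.5 kPa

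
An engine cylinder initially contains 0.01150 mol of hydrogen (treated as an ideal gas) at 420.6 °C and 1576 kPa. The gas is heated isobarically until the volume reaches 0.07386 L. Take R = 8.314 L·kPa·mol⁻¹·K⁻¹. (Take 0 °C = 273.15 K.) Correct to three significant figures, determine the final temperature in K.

Convert: T₁ = 693.8 K.
From PV = nRT: V₁ = nRT₁/P₁ = 0.04209 L.
Isobaric, so V/T is constant: P₂ = P₁; T₂ = T₁·(V₂/V₁) = 1217 K.

T₂ ≈ 1.22e+03 K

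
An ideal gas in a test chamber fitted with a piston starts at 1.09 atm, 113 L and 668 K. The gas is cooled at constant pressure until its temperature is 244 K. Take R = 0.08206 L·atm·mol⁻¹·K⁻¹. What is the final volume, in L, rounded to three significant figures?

V₂ ≈ 41.3 L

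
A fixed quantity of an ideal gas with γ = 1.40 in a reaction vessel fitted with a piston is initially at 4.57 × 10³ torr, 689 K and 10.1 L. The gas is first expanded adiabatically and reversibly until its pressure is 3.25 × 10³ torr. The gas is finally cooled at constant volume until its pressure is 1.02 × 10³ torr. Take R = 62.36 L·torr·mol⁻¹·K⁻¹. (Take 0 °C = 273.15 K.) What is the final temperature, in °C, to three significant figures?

T₃ ≈ -77.0 °C

Reversible adiabatic, γ = 1.40: T₂ = T₁·(P₂/P₁)^((γ−1)/γ) = 625.1 K; V₂ = V₁·(P₁/P₂)^(1/γ) = 12.88 L.
V constant ⇒ P ∝ T: V₃ = V₂; T₃ = T₂·(P₃/P₂) = 196.2 K.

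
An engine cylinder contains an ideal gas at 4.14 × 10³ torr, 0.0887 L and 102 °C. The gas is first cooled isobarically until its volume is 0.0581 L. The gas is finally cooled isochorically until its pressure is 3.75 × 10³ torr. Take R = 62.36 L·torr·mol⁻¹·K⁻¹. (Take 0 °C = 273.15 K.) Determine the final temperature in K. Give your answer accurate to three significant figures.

Convert: T₁ = 375.1 K.
Isobaric, so V/T is constant: P₂ = P₁; T₂ = T₁·(V₂/V₁) = 245.7 K.
V constant ⇒ P ∝ T: V₃ = V₂; T₃ = T₂·(P₃/P₂) = 222.6 K.

T₃ ≈ 223 K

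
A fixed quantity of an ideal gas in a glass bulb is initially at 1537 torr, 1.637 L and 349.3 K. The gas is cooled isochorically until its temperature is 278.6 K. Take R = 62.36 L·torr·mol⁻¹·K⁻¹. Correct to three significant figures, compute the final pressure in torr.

P₂ ≈ 1.23e+03 torr

V constant ⇒ P ∝ T: V₂ = V₁; P₂ = P₁·(T₂/T₁) = 1226 torr.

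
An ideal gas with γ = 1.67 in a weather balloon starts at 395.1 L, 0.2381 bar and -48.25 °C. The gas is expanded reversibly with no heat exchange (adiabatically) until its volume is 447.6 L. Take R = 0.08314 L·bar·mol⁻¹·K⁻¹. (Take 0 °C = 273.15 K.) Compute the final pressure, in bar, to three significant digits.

Convert: T₁ = 224.9 K.
Adiabatic (γ = 1.67), T V^(γ−1) and P V^γ constant: T₂ = T₁·(V₁/V₂)^(γ−1) = 206.9 K; P₂ = P₁·(V₁/V₂)^γ = 0.1933 bar.

P₂ ≈ 0.193 bar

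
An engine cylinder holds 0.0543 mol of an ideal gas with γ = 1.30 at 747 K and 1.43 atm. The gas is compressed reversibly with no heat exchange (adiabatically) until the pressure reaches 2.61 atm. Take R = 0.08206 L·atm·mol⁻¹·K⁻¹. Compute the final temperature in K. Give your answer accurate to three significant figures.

T₂ ≈ 858 K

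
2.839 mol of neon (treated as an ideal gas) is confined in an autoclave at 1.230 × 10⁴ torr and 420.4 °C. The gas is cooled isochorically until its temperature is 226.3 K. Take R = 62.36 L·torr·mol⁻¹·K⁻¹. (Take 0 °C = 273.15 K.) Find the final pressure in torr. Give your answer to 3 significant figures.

Convert: T₁ = 693.5 K.
From PV = nRT: V₁ = nRT₁/P₁ = 9.983 L.
V constant ⇒ P ∝ T: V₂ = V₁; P₂ = P₁·(T₂/T₁) = 4013 torr.

P₂ ≈ 4.01e+03 torr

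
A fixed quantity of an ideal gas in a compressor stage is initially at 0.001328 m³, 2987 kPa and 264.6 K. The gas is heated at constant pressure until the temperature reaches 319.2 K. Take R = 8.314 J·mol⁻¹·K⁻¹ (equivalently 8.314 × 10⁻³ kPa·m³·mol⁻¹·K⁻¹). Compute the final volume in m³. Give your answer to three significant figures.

V₂ ≈ 0.00160 m³

Isobaric, so V/T is constant: P₂ = P₁; V₂ = V₁·(T₂/T₁) = 0.001602 m³.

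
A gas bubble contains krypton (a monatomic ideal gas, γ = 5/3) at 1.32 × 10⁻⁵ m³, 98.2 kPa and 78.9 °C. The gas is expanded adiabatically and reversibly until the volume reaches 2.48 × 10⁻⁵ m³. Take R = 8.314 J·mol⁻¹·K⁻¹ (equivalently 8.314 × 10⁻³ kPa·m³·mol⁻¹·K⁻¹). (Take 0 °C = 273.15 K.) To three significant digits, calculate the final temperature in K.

T₂ ≈ 231 K

Convert: T₁ = 352.0 K.
Reversible adiabatic, γ = 5/3: T₂ = T₁·(V₁/V₂)^(γ−1) = 231.2 K; P₂ = P₁·(V₁/V₂)^γ = 34.33 kPa.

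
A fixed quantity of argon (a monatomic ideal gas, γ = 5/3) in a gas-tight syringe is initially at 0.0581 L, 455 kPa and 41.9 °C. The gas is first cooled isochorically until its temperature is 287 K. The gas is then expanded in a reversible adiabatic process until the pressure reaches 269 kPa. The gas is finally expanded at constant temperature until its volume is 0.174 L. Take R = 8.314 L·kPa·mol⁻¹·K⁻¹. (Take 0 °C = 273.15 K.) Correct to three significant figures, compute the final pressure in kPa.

P₄ ≈ 116 kPa

Convert: T₁ = 315.0 K.
Isochoric, so P/T is constant: V₂ = V₁; P₂ = P₁·(T₂/T₁) = 414.5 kPa.
Reversible adiabatic, γ = 5/3: T₃ = T₂·(P₃/P₂)^((γ−1)/γ) = 241.4 K; V₃ = V₂·(P₂/P₃)^(1/γ) = 0.07531 L.
Isothermal, so P V is constant: T₄ = T₃; P₄ = P₃·(V₃/V₄) = 116.4 kPa.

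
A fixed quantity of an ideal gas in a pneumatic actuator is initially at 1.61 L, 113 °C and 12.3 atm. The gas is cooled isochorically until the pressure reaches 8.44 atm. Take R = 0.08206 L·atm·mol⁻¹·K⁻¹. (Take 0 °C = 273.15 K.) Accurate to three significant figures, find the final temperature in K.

T₂ ≈ 265 K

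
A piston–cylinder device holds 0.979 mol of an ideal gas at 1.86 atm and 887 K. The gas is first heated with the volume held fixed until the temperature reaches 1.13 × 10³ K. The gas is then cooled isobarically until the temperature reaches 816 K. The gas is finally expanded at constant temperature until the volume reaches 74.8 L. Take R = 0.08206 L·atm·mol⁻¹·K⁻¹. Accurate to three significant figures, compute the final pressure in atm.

P₄ ≈ 0.876 atm

From PV = nRT: V₁ = nRT₁/P₁ = 38.31 L.
Isochoric, so P/T is constant: V₂ = V₁; P₂ = P₁·(T₂/T₁) = 2.370 atm.
Isobaric, so V/T is constant: P₃ = P₂; V₃ = V₂·(T₃/T₂) = 27.67 L.
Isothermal, so P V is constant: T₄ = T₃; P₄ = P₃·(V₃/V₄) = 0.8764 atm.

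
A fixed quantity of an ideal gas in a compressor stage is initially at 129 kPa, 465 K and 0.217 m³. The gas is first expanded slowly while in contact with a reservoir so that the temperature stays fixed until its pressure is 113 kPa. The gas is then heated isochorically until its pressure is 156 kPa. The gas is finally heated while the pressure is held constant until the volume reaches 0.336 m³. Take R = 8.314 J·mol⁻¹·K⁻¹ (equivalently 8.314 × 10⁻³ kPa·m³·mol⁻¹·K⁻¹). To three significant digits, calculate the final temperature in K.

T₄ ≈ 871 K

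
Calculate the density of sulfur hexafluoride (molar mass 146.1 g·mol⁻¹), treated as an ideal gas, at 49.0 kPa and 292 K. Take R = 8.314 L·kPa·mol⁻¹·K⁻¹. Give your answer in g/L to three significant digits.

ρ ≈ 2.95 g/L

ρ = PM/(RT) = (49.0 × 146.1) / (8.314 × 292.0)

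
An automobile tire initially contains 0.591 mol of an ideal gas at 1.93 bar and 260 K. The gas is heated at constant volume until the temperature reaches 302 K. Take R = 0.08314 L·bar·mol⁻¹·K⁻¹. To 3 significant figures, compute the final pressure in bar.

From PV = nRT: V₁ = nRT₁/P₁ = 6.619 L.
Isochoric, so P/T is constant: V₂ = V₁; P₂ = P₁·(T₂/T₁) = 2.242 bar.

P₂ ≈ 2.24 bar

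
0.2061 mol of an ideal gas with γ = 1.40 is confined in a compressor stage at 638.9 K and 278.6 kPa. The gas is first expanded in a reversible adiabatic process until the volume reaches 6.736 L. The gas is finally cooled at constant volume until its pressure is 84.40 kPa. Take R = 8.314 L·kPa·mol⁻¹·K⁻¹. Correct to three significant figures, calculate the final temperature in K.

T₃ ≈ 332 K

From PV = nRT: V₁ = nRT₁/P₁ = 3.930 L.
Reversible adiabatic, γ = 1.40: T₂ = T₁·(V₁/V₂)^(γ−1) = 515.0 K; P₂ = P₁·(V₁/V₂)^γ = 131.0 kPa.
Isochoric, so P/T is constant: V₃ = V₂; T₃ = T₂·(P₃/P₂) = 331.8 K.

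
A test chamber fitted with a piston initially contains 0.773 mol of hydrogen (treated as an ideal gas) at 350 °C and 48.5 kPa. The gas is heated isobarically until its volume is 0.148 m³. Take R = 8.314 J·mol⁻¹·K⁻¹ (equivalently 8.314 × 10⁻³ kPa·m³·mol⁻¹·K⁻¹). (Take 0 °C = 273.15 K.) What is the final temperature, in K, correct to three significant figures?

T₂ ≈ 1.12e+03 K

Convert: T₁ = 623.1 K.
From PV = nRT: V₁ = nRT₁/P₁ = 0.08257 m³.
P constant ⇒ V ∝ T: P₂ = P₁; T₂ = T₁·(V₂/V₁) = 1117 K.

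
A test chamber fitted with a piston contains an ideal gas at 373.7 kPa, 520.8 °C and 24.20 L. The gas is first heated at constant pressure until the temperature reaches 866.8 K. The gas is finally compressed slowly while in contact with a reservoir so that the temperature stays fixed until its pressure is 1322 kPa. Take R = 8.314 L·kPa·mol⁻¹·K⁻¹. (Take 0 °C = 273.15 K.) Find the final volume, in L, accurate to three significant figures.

V₃ ≈ 7.47 L

Convert: T₁ = 793.9 K.
P constant ⇒ V ∝ T: P₂ = P₁; V₂ = V₁·(T₂/T₁) = 26.42 L.
Isothermal, so P V is constant: T₃ = T₂; V₃ = V₂·(P₂/P₃) = 7.468 L.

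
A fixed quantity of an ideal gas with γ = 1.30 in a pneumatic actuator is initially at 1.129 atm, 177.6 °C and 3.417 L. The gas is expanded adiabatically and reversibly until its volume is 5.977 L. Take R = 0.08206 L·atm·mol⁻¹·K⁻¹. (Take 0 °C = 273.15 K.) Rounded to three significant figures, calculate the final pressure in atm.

P₂ ≈ 0.546 atm

Convert: T₁ = 450.8 K.
Reversible adiabatic, γ = 1.30: T₂ = T₁·(V₁/V₂)^(γ−1) = 381.1 K; P₂ = P₁·(V₁/V₂)^γ = 0.5458 atm.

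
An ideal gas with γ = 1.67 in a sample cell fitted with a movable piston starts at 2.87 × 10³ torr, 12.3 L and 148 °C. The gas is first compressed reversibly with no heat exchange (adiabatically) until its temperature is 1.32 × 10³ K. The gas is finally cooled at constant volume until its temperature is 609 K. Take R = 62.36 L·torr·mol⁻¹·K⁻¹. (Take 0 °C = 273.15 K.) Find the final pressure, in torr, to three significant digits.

Convert: T₁ = 421.1 K.
Reversible adiabatic, γ = 1.67: P₂ = P₁·(T₂/T₁)^(γ/(γ−1)) = 4.949e+04 torr; V₂ = V₁·(T₁/T₂)^(1/(γ−1)) = 2.236 L.
V constant ⇒ P ∝ T: V₃ = V₂; P₃ = P₂·(T₃/T₂) = 2.283e+04 torr.

P₃ ≈ 2.28e+04 torr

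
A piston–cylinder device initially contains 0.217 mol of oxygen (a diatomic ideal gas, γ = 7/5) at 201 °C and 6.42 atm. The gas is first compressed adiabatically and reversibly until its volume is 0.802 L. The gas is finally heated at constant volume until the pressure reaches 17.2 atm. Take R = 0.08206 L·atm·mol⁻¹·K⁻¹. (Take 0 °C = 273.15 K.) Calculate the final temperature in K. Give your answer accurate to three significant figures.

Convert: T₁ = 474.1 K.
From PV = nRT: V₁ = nRT₁/P₁ = 1.315 L.
Reversible adiabatic, γ = 7/5: T₂ = T₁·(V₁/V₂)^(γ−1) = 577.9 K; P₂ = P₁·(V₁/V₂)^γ = 12.83 atm.
Isochoric, so P/T is constant: V₃ = V₂; T₃ = T₂·(P₃/P₂) = 774.7 K.

T₃ ≈ 775 K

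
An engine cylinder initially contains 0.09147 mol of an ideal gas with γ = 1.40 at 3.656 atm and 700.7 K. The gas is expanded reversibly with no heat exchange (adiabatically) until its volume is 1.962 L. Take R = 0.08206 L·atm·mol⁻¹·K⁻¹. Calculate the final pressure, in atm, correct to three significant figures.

P₂ ≈ 2.37 atm

From PV = nRT: V₁ = nRT₁/P₁ = 1.439 L.
Adiabatic (γ = 1.40), T V^(γ−1) and P V^γ constant: T₂ = T₁·(V₁/V₂)^(γ−1) = 618.9 K; P₂ = P₁·(V₁/V₂)^γ = 2.368 atm.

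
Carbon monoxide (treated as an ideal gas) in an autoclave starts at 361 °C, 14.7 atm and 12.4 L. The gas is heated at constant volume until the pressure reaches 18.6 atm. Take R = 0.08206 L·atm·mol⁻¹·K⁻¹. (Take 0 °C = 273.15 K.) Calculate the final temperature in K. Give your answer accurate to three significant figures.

Convert: T₁ = 634.1 K.
V constant ⇒ P ∝ T: V₂ = V₁; T₂ = T₁·(P₂/P₁) = 802.4 K.

T₂ ≈ 802 K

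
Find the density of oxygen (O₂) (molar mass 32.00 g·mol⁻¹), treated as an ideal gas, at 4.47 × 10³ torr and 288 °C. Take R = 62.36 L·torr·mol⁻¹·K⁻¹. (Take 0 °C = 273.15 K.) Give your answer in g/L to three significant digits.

ρ = PM/(RT) = (4.47e+03 × 32.00) / (62.36 × 561.1)

ρ ≈ 4.09 g/L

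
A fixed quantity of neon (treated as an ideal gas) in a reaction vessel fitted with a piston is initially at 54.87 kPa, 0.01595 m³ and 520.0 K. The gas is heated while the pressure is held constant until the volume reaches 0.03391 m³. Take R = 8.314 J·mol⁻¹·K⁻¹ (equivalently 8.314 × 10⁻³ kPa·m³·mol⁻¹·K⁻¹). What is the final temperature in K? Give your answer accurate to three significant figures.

T₂ ≈ 1.11e+03 K

Isobaric, so V/T is constant: P₂ = P₁; T₂ = T₁·(V₂/V₁) = 1106 K.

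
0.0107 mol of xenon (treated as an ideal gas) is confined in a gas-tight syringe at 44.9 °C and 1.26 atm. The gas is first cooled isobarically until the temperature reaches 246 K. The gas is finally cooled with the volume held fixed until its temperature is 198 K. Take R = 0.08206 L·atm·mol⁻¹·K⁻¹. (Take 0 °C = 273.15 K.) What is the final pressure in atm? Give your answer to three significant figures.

P₃ ≈ 1.01 atm

Convert: T₁ = 318.0 K.
From PV = nRT: V₁ = nRT₁/P₁ = 0.2216 L.
Isobaric, so V/T is constant: P₂ = P₁; V₂ = V₁·(T₂/T₁) = 0.1714 L.
Isochoric, so P/T is constant: V₃ = V₂; P₃ = P₂·(T₃/T₂) = 1.014 atm.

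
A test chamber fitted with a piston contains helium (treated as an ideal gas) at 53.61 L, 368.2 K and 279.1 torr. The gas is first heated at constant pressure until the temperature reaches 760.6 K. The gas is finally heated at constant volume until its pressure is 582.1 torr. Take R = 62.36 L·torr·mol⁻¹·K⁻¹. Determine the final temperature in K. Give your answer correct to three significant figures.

Isobaric, so V/T is constant: P₂ = P₁; V₂ = V₁·(T₂/T₁) = 110.7 L.
V constant ⇒ P ∝ T: V₃ = V₂; T₃ = T₂·(P₃/P₂) = 1586 K.

T₃ ≈ 1.59e+03 K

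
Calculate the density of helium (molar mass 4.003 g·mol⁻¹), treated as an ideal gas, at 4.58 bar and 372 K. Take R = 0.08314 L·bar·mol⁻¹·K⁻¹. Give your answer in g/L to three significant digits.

ρ = PM/(RT) = (4.58 × 4.003) / (0.08314 × 372.0)

ρ ≈ 0.593 g/L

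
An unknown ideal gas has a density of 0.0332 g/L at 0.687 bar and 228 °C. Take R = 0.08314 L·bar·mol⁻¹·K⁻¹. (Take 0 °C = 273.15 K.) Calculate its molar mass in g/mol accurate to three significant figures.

M ≈ 2.01 g/mol

ρ = PM/(RT) ⇒ M = ρRT/P = (0.0332 × 0.08314 × 501.1) / 0.687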